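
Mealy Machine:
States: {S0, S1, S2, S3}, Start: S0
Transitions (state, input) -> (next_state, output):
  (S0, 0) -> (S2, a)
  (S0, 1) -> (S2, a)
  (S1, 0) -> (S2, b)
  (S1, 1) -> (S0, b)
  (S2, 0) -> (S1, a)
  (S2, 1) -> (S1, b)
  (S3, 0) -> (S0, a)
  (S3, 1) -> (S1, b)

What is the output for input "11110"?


Step-by-step:
  (S0, 1) -> (S2, a)
  (S2, 1) -> (S1, b)
  (S1, 1) -> (S0, b)
  (S0, 1) -> (S2, a)
  (S2, 0) -> (S1, a)

"abbaa"


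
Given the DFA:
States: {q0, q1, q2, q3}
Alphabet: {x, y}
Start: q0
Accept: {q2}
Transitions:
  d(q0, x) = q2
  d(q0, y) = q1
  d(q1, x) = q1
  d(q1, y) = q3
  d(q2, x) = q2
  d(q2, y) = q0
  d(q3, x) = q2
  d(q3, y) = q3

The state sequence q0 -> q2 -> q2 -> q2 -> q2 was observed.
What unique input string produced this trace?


Trace back each transition to find the symbol:
  q0 --[x]--> q2
  q2 --[x]--> q2
  q2 --[x]--> q2
  q2 --[x]--> q2

"xxxx"


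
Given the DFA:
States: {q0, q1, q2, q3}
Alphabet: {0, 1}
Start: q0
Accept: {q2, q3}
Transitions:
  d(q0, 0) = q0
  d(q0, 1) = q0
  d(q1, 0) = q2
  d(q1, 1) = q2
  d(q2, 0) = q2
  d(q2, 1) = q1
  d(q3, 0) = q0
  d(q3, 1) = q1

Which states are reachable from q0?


BFS from q0:
  layer 0: {q0}

{q0}


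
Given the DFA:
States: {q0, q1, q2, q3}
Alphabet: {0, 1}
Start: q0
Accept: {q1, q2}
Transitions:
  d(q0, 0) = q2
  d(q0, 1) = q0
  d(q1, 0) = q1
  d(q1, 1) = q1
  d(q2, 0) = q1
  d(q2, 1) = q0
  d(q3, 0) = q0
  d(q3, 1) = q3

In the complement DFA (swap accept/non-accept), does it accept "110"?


Trace: q0 -> q0 -> q0 -> q2
Final: q2
Original accept: {q1, q2}
Complement: q2 is in original accept

No, complement rejects (original accepts)


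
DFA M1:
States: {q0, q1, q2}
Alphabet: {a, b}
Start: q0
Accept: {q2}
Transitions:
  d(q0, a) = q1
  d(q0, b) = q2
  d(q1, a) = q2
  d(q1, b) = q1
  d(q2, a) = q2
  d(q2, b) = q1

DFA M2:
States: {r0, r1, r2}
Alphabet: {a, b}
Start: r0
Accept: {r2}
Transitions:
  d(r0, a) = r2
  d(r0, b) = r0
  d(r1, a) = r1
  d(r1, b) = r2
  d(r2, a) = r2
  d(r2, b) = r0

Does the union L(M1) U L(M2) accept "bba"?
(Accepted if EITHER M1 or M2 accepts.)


M1: final=q2 accepted=True
M2: final=r2 accepted=True

Yes, union accepts


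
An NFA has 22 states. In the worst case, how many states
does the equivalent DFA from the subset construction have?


Subset construction: one DFA state per subset of NFA states.
2^22 = 4194304

4194304


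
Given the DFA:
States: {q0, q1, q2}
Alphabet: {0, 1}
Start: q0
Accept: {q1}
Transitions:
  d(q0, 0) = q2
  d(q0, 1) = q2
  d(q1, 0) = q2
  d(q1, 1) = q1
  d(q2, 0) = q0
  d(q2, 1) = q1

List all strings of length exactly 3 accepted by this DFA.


All strings of length 3: 8 total
Accepted: 2

"011", "111"


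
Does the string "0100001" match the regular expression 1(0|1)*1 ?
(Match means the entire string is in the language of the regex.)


|string| = 7; first = '0'; last = '1'

No, "0100001" does not match 1(0|1)*1


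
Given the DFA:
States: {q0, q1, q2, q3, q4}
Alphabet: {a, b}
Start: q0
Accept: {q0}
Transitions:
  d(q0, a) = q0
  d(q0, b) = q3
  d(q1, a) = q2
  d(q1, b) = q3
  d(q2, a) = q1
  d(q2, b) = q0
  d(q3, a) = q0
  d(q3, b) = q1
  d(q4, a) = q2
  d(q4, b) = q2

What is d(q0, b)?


Looking up transition d(q0, b)

q3


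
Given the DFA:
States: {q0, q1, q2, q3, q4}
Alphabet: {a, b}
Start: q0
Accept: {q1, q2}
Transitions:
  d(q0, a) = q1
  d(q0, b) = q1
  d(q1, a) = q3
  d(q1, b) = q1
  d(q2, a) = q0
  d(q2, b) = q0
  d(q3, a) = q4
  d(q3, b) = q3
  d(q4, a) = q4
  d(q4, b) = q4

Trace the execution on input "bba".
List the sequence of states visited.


Input: bba
d(q0, b) = q1
d(q1, b) = q1
d(q1, a) = q3


q0 -> q1 -> q1 -> q3


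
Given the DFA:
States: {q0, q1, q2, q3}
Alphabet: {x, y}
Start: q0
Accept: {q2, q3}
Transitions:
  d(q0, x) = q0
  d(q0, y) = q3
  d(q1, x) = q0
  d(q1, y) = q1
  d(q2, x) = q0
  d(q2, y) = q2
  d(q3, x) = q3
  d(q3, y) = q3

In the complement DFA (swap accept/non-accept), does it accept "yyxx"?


Trace: q0 -> q3 -> q3 -> q3 -> q3
Final: q3
Original accept: {q2, q3}
Complement: q3 is in original accept

No, complement rejects (original accepts)


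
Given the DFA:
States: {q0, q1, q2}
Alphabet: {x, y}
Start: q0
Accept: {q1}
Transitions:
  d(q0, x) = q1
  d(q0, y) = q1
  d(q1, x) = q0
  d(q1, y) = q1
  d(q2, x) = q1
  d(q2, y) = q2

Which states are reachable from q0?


BFS from q0:
  layer 0: {q0}
  layer 1: {q1}

{q0, q1}


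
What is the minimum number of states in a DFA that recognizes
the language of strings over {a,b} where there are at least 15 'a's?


States: count = 0, 1, ..., 14, and a final '>= 15' state.
Total: 15 + 1 = 16. Accept = '>= 15' state.

16


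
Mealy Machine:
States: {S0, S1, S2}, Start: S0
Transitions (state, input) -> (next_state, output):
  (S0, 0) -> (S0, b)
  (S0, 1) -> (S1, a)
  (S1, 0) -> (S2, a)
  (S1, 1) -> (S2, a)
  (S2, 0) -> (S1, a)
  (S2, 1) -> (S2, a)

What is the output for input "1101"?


Step-by-step:
  (S0, 1) -> (S1, a)
  (S1, 1) -> (S2, a)
  (S2, 0) -> (S1, a)
  (S1, 1) -> (S2, a)

"aaaa"


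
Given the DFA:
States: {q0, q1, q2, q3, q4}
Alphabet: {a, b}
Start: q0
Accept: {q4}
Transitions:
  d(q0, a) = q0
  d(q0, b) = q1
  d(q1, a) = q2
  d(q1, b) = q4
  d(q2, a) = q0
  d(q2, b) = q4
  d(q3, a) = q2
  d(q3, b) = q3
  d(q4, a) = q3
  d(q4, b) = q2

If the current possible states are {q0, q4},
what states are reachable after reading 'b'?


Apply transition on 'b' from each current state:
  d(q0, b) = q1
  d(q4, b) = q2

{q1, q2}


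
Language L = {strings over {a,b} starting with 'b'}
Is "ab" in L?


first symbol = 'a'

No, "ab" is not in L


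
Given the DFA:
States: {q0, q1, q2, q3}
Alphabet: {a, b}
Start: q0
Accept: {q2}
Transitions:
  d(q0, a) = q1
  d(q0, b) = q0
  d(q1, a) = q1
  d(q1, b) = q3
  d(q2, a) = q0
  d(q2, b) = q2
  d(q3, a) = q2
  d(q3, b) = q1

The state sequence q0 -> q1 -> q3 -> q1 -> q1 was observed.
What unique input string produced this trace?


Trace back each transition to find the symbol:
  q0 --[a]--> q1
  q1 --[b]--> q3
  q3 --[b]--> q1
  q1 --[a]--> q1

"abba"


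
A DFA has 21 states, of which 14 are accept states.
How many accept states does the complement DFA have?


Complement swaps accept and non-accept states.
21 - 14 = 7

7


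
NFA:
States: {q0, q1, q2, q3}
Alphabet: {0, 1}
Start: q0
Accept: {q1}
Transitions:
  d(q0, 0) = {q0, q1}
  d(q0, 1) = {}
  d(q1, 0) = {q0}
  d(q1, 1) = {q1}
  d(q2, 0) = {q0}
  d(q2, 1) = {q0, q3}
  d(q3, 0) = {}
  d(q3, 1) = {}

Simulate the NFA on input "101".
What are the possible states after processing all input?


Start: {q0}
  --1--> {}
  --0--> {}
  --1--> {}

{} (empty set, no valid transitions)


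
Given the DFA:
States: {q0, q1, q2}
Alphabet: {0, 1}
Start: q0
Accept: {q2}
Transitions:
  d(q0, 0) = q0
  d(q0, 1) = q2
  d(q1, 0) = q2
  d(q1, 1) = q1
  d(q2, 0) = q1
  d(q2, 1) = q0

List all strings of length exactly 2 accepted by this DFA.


All strings of length 2: 4 total
Accepted: 1

"01"


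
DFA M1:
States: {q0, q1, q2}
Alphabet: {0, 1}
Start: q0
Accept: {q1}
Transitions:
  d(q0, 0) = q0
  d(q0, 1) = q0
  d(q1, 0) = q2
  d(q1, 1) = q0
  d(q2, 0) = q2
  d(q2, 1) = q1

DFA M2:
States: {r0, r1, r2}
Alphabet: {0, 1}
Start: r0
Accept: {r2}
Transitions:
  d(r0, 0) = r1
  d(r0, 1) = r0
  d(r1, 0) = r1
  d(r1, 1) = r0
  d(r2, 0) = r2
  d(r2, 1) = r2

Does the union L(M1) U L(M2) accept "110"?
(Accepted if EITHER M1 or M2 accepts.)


M1: final=q0 accepted=False
M2: final=r1 accepted=False

No, union rejects (neither accepts)


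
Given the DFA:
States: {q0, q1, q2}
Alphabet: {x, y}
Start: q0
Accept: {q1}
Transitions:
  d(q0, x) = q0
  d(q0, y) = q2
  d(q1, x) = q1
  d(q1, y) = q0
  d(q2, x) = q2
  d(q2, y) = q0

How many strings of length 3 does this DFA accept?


Enumerating all length-3 strings:
  "xxx" -> q0 [reject]
  "xxy" -> q2 [reject]
  "xyx" -> q2 [reject]
  "xyy" -> q0 [reject]
  "yxx" -> q2 [reject]
  "yxy" -> q0 [reject]
  "yyx" -> q0 [reject]
  "yyy" -> q2 [reject]

0 out of 8


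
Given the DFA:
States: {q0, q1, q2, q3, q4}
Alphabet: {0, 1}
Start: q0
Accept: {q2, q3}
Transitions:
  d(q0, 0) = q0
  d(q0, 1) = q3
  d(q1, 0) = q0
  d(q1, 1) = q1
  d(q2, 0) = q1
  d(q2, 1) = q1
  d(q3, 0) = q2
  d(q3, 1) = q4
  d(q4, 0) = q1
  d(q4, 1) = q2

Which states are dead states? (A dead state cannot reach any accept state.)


Forward reachability from each state:
  q0 -> reaches accept state q2 (live)
  q1 -> reaches accept state q2 (live)
  q2 -> reaches accept state q2 (live)
  q3 -> reaches accept state q2 (live)
  q4 -> reaches accept state q2 (live)

None (all states can reach an accept state)


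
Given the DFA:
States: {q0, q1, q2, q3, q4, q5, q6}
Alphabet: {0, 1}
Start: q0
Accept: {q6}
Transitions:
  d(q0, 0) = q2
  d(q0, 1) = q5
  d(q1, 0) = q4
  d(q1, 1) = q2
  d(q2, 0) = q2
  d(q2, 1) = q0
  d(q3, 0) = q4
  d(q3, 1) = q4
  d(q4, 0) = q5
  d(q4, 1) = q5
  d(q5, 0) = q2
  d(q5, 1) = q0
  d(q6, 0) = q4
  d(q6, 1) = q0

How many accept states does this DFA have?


Accept states listed: {q6}
Counting: q6(1)

1


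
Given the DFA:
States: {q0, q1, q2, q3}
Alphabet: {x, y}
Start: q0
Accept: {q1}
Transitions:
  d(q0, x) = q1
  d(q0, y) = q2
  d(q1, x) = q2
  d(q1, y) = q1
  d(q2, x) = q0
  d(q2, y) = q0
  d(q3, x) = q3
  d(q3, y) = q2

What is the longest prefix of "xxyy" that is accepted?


Run the DFA, marking each prefix where the state is accepting:
  "" -> q0 [reject]
  "x" -> q1 [accept]
  "xx" -> q2 [reject]
  "xxy" -> q0 [reject]
  "xxyy" -> q2 [reject]

"x"


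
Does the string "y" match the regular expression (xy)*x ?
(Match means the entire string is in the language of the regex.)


|string| = 1; first = 'y'; last = 'y'

No, "y" does not match (xy)*x


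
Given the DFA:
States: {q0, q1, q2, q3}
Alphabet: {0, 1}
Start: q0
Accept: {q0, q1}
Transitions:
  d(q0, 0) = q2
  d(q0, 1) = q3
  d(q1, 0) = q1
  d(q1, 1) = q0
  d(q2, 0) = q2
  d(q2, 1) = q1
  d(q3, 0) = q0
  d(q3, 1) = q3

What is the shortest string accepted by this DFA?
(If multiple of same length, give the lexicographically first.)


BFS by string length (lex-first path to each state shown):
  len 0: q0<-""
Found accept state at length 0.

"" (empty string)


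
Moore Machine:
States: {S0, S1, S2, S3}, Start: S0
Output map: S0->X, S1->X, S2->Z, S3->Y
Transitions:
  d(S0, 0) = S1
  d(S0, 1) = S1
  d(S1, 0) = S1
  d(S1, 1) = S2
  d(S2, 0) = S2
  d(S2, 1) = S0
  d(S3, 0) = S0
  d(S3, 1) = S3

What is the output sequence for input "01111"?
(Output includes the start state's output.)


Start: S0 (output X)
  --0--> S1 (output X)
  --1--> S2 (output Z)
  --1--> S0 (output X)
  --1--> S1 (output X)
  --1--> S2 (output Z)

"XXZXXZ"


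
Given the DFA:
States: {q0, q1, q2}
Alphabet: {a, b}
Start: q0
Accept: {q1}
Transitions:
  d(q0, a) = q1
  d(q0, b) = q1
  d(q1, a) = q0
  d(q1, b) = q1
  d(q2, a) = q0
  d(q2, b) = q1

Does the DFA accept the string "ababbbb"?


Trace: q0 -> q1 -> q1 -> q0 -> q1 -> q1 -> q1 -> q1
Final state: q1
Accept states: {q1}

Yes, accepted (final state q1 is an accept state)


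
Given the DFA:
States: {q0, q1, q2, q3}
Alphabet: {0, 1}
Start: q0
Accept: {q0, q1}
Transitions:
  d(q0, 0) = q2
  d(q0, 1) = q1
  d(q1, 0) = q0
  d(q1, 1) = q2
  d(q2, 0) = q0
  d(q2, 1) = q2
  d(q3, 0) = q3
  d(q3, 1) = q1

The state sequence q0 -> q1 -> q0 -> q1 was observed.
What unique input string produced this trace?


Trace back each transition to find the symbol:
  q0 --[1]--> q1
  q1 --[0]--> q0
  q0 --[1]--> q1

"101"


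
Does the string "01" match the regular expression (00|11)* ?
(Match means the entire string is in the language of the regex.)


|string| = 2; first = '0'; last = '1'

No, "01" does not match (00|11)*


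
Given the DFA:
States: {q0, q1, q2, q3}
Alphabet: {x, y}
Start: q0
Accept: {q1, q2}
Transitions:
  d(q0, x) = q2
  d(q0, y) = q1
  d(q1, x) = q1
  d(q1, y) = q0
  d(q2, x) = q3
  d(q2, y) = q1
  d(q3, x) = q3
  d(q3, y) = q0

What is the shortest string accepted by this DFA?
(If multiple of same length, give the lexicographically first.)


BFS by string length (lex-first path to each state shown):
  len 0: q0<-""
  len 1: q1<-"y", q2<-"x"
Found accept state at length 1.

"x"


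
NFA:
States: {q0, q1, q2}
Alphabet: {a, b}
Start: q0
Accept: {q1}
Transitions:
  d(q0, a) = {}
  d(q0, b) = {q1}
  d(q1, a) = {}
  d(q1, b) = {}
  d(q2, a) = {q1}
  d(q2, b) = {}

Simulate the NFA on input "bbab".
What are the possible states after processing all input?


Start: {q0}
  --b--> {q1}
  --b--> {}
  --a--> {}
  --b--> {}

{} (empty set, no valid transitions)


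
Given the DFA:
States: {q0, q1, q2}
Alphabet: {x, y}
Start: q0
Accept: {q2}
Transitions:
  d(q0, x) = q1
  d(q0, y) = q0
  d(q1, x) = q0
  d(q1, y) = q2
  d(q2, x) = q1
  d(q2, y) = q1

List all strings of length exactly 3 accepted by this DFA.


All strings of length 3: 8 total
Accepted: 1

"yxy"


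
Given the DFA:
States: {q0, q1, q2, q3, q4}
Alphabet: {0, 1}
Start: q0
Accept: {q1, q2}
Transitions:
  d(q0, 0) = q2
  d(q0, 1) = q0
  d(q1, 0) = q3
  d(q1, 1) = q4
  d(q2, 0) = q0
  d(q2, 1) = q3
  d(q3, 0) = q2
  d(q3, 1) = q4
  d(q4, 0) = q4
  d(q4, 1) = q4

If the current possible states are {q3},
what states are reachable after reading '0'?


Apply transition on '0' from each current state:
  d(q3, 0) = q2

{q2}


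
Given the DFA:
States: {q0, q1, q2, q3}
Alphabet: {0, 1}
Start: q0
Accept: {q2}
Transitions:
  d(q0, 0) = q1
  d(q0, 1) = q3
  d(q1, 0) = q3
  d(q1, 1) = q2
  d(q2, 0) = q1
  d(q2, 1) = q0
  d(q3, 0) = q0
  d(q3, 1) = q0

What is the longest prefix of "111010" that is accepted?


Run the DFA, marking each prefix where the state is accepting:
  "" -> q0 [reject]
  "1" -> q3 [reject]
  "11" -> q0 [reject]
  "111" -> q3 [reject]
  "1110" -> q0 [reject]
  "11101" -> q3 [reject]
  "111010" -> q0 [reject]

No prefix is accepted


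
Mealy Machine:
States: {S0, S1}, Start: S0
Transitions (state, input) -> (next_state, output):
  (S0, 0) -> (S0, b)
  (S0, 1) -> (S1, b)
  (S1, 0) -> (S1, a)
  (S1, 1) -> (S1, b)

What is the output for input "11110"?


Step-by-step:
  (S0, 1) -> (S1, b)
  (S1, 1) -> (S1, b)
  (S1, 1) -> (S1, b)
  (S1, 1) -> (S1, b)
  (S1, 0) -> (S1, a)

"bbbba"


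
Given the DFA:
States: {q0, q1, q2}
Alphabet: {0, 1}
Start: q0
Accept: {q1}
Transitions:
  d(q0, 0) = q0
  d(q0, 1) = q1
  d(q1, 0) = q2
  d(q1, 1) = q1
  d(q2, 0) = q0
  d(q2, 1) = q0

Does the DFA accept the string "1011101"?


Trace: q0 -> q1 -> q2 -> q0 -> q1 -> q1 -> q2 -> q0
Final state: q0
Accept states: {q1}

No, rejected (final state q0 is not an accept state)


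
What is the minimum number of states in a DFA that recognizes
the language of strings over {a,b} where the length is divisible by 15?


States track (length) mod 15.
Need 15 states: one per remainder 0..14; accept = remainder 0.

15


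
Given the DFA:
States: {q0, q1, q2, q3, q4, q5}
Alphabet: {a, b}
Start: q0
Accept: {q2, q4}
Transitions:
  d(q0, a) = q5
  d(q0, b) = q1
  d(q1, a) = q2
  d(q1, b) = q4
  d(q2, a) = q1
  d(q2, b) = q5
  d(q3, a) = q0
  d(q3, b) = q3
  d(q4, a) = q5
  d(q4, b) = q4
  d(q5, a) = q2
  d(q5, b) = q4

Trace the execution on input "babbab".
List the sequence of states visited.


Input: babbab
d(q0, b) = q1
d(q1, a) = q2
d(q2, b) = q5
d(q5, b) = q4
d(q4, a) = q5
d(q5, b) = q4


q0 -> q1 -> q2 -> q5 -> q4 -> q5 -> q4


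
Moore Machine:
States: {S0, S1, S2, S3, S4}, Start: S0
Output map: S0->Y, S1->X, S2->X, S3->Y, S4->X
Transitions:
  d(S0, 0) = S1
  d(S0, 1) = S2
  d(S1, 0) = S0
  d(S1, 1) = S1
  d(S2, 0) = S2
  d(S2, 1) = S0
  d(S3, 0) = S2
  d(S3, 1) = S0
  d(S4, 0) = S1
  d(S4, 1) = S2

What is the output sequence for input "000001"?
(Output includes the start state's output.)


Start: S0 (output Y)
  --0--> S1 (output X)
  --0--> S0 (output Y)
  --0--> S1 (output X)
  --0--> S0 (output Y)
  --0--> S1 (output X)
  --1--> S1 (output X)

"YXYXYXX"


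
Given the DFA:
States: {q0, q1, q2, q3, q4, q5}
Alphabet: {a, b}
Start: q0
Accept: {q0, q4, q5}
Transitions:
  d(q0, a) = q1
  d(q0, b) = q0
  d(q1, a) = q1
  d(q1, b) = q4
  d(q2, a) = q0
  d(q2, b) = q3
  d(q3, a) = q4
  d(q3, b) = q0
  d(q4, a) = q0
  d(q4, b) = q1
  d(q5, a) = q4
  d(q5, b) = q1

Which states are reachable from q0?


BFS from q0:
  layer 0: {q0}
  layer 1: {q1}
  layer 2: {q4}

{q0, q1, q4}


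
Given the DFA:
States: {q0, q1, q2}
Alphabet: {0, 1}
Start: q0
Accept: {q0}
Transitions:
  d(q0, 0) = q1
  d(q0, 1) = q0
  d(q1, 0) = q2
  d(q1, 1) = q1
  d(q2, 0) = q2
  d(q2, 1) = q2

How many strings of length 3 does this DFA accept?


Enumerating all length-3 strings:
  "000" -> q2 [reject]
  "001" -> q2 [reject]
  "010" -> q2 [reject]
  "011" -> q1 [reject]
  "100" -> q2 [reject]
  "101" -> q1 [reject]
  "110" -> q1 [reject]
  "111" -> q0 [accept]

1 out of 8


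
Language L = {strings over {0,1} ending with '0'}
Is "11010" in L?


last symbol = '0'

Yes, "11010" is in L


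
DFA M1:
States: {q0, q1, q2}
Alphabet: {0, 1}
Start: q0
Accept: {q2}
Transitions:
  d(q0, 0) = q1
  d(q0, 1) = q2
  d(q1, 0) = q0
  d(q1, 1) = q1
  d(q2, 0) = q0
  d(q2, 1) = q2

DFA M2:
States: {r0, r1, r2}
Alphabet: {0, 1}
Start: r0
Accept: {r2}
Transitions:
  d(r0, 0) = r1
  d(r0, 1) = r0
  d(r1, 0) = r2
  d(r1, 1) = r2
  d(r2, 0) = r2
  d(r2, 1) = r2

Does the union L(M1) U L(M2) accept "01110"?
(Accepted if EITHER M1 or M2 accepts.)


M1: final=q0 accepted=False
M2: final=r2 accepted=True

Yes, union accepts


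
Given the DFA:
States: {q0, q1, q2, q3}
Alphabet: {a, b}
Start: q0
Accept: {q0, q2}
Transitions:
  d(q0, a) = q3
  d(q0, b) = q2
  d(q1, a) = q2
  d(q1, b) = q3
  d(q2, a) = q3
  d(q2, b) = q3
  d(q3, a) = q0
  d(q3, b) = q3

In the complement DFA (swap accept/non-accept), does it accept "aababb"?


Trace: q0 -> q3 -> q0 -> q2 -> q3 -> q3 -> q3
Final: q3
Original accept: {q0, q2}
Complement: q3 is not in original accept

Yes, complement accepts (original rejects)


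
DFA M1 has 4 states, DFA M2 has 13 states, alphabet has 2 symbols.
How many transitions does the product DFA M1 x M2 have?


Product DFA has 4 * 13 = 52 states.
Each has 2 transitions: 52 * 2 = 104

104


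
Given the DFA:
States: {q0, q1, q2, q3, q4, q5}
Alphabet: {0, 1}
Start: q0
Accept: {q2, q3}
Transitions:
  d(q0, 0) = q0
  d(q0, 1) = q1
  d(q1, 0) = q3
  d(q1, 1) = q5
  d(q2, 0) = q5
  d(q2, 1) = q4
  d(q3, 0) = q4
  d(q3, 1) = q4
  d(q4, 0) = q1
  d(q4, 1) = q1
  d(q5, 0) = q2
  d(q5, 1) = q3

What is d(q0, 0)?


Looking up transition d(q0, 0)

q0


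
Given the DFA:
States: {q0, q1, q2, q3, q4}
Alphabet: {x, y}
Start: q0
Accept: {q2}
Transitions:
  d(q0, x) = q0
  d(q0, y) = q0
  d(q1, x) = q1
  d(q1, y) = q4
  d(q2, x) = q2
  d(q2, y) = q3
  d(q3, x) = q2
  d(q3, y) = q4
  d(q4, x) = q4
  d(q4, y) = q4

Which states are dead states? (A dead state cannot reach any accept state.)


Forward reachability from each state:
  q0 -> reaches {q0}, no accept state (dead)
  q1 -> reaches {q1, q4}, no accept state (dead)
  q2 -> reaches accept state q2 (live)
  q3 -> reaches accept state q2 (live)
  q4 -> reaches {q4}, no accept state (dead)

{q0, q1, q4}


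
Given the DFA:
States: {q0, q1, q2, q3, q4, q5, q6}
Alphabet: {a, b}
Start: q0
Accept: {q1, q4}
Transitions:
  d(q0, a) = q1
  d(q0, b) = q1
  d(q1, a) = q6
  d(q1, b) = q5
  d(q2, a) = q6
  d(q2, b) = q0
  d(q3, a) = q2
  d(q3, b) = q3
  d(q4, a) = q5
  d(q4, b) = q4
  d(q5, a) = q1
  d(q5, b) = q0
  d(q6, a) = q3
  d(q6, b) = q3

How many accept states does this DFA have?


Accept states listed: {q1, q4}
Counting: q1(1) q4(2)

2


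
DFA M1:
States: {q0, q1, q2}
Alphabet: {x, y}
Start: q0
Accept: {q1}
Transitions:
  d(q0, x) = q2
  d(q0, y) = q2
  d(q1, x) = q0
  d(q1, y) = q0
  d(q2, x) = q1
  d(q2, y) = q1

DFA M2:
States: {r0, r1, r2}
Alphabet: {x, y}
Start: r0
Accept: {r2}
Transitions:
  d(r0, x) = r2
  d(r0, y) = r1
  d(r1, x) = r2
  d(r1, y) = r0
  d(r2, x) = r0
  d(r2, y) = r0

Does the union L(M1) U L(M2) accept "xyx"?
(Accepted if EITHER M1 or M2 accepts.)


M1: final=q0 accepted=False
M2: final=r2 accepted=True

Yes, union accepts


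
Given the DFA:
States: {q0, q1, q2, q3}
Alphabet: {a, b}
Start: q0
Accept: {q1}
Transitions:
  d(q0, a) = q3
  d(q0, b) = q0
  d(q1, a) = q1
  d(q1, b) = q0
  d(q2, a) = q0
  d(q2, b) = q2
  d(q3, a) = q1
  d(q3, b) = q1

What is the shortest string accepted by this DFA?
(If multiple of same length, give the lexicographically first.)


BFS by string length (lex-first path to each state shown):
  len 0: q0<-""
  len 1: q0<-"b", q3<-"a"
  len 2: q0<-"bb", q1<-"aa", q3<-"ba"
Found accept state at length 2.

"aa"


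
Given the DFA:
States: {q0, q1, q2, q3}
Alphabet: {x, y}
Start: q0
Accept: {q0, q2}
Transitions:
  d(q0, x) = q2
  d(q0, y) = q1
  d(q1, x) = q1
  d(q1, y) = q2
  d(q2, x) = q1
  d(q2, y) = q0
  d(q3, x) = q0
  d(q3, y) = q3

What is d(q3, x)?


Looking up transition d(q3, x)

q0


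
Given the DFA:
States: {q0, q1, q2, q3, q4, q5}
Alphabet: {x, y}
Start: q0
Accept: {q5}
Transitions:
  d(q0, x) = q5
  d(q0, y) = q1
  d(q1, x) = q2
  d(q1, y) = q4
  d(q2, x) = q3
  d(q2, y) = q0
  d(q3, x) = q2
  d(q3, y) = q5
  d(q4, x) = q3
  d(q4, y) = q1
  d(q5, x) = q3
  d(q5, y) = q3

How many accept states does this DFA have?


Accept states listed: {q5}
Counting: q5(1)

1


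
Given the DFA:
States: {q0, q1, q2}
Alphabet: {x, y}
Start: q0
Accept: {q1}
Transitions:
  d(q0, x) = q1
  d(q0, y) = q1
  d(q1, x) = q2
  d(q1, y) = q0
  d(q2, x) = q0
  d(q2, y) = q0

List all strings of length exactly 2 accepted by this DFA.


All strings of length 2: 4 total
Accepted: 0

None


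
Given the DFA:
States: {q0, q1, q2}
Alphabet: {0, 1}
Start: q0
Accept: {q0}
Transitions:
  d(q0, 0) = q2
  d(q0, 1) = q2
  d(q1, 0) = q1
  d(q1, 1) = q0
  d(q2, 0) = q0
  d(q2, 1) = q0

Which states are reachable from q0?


BFS from q0:
  layer 0: {q0}
  layer 1: {q2}

{q0, q2}


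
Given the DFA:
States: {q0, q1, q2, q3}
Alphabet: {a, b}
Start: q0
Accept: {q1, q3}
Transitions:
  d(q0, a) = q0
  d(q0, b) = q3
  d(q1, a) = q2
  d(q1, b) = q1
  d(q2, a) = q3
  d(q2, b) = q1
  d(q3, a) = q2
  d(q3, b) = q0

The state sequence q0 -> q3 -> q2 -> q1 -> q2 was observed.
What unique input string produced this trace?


Trace back each transition to find the symbol:
  q0 --[b]--> q3
  q3 --[a]--> q2
  q2 --[b]--> q1
  q1 --[a]--> q2

"baba"


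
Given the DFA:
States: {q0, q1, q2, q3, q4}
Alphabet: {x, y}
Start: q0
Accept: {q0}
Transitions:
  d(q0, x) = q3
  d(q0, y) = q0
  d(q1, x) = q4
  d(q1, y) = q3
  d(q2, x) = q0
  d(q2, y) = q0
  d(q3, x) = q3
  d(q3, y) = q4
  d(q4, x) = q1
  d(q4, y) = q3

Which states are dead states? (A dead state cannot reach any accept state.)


Forward reachability from each state:
  q0 -> reaches accept state q0 (live)
  q1 -> reaches {q1, q3, q4}, no accept state (dead)
  q2 -> reaches accept state q0 (live)
  q3 -> reaches {q1, q3, q4}, no accept state (dead)
  q4 -> reaches {q1, q3, q4}, no accept state (dead)

{q1, q3, q4}


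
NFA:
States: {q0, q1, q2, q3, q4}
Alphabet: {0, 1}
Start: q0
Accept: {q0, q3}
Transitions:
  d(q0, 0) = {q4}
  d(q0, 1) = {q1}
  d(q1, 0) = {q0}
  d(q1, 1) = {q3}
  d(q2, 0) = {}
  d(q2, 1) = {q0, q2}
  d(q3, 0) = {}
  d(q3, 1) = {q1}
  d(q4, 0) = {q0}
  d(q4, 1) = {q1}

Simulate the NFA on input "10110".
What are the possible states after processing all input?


Start: {q0}
  --1--> {q1}
  --0--> {q0}
  --1--> {q1}
  --1--> {q3}
  --0--> {}

{} (empty set, no valid transitions)


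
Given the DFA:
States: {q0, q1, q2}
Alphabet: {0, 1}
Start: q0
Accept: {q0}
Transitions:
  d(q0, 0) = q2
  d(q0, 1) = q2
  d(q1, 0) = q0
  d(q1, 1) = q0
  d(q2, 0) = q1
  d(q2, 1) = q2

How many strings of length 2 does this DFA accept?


Enumerating all length-2 strings:
  "00" -> q1 [reject]
  "01" -> q2 [reject]
  "10" -> q1 [reject]
  "11" -> q2 [reject]

0 out of 4


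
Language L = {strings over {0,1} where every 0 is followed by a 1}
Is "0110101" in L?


'00' present: False; ends with '0': False

Yes, "0110101" is in L


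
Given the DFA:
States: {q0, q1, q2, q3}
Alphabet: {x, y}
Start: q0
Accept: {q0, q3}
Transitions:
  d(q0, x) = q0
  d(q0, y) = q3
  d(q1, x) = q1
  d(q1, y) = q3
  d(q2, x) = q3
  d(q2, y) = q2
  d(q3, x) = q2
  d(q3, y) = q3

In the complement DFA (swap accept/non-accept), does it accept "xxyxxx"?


Trace: q0 -> q0 -> q0 -> q3 -> q2 -> q3 -> q2
Final: q2
Original accept: {q0, q3}
Complement: q2 is not in original accept

Yes, complement accepts (original rejects)


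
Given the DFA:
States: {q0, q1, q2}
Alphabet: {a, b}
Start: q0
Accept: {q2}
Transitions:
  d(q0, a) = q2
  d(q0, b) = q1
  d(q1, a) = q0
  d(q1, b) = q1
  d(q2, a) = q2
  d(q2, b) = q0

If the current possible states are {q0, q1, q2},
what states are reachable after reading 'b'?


Apply transition on 'b' from each current state:
  d(q0, b) = q1
  d(q1, b) = q1
  d(q2, b) = q0

{q0, q1}


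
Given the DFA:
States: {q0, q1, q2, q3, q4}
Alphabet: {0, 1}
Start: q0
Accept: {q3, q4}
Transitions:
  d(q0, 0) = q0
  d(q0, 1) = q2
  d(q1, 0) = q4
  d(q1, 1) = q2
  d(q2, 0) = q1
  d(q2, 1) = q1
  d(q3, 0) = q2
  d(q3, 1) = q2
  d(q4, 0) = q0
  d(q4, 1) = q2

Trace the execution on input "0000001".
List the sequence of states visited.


Input: 0000001
d(q0, 0) = q0
d(q0, 0) = q0
d(q0, 0) = q0
d(q0, 0) = q0
d(q0, 0) = q0
d(q0, 0) = q0
d(q0, 1) = q2


q0 -> q0 -> q0 -> q0 -> q0 -> q0 -> q0 -> q2


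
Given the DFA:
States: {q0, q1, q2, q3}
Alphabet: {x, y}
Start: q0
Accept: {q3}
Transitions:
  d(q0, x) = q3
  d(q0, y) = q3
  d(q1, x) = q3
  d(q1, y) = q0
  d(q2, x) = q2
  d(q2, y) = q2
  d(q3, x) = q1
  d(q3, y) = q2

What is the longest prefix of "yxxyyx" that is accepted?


Run the DFA, marking each prefix where the state is accepting:
  "" -> q0 [reject]
  "y" -> q3 [accept]
  "yx" -> q1 [reject]
  "yxx" -> q3 [accept]
  "yxxy" -> q2 [reject]
  "yxxyy" -> q2 [reject]
  "yxxyyx" -> q2 [reject]

"yxx"


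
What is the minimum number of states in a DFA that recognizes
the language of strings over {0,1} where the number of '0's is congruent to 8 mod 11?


States track (count of '0') mod 11.
Need 11 states: one per remainder 0..10; accept = remainder 8.

11


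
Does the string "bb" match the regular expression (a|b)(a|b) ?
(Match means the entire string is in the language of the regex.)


|string| = 2; first = 'b'; last = 'b'

Yes, "bb" matches (a|b)(a|b)


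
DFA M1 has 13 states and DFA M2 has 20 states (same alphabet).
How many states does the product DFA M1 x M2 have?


Product construction pairs every M1 state with every M2 state.
13 * 20 = 260

260


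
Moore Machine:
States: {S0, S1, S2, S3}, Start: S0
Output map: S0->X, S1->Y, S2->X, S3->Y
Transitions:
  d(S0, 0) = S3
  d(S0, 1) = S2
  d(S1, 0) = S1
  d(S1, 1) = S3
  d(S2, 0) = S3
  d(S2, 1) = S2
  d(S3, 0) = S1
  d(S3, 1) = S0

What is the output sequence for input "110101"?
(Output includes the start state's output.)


Start: S0 (output X)
  --1--> S2 (output X)
  --1--> S2 (output X)
  --0--> S3 (output Y)
  --1--> S0 (output X)
  --0--> S3 (output Y)
  --1--> S0 (output X)

"XXXYXYX"


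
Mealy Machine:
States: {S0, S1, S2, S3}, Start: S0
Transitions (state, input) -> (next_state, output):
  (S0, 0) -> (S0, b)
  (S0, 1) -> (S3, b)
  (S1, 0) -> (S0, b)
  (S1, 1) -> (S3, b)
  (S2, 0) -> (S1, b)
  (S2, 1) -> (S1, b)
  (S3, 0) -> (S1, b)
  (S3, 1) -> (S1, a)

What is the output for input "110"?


Step-by-step:
  (S0, 1) -> (S3, b)
  (S3, 1) -> (S1, a)
  (S1, 0) -> (S0, b)

"bab"


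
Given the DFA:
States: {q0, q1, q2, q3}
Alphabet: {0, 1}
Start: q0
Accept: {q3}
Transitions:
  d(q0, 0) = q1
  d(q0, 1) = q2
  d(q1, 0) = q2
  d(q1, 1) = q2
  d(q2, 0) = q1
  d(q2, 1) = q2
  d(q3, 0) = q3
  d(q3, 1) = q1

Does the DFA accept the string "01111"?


Trace: q0 -> q1 -> q2 -> q2 -> q2 -> q2
Final state: q2
Accept states: {q3}

No, rejected (final state q2 is not an accept state)


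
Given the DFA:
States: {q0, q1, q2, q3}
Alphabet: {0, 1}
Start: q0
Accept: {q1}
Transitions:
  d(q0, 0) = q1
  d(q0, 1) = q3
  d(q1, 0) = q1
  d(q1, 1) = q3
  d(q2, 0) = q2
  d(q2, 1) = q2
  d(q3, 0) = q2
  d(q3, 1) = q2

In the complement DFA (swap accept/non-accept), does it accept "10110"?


Trace: q0 -> q3 -> q2 -> q2 -> q2 -> q2
Final: q2
Original accept: {q1}
Complement: q2 is not in original accept

Yes, complement accepts (original rejects)


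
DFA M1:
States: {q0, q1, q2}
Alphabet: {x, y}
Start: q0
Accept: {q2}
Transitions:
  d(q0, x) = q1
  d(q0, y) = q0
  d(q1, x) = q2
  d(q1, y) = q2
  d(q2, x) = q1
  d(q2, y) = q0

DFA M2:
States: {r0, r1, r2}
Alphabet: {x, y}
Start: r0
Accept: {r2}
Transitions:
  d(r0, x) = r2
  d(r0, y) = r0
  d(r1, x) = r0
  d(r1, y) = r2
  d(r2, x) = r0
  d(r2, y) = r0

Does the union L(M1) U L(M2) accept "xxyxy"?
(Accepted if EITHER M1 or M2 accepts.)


M1: final=q2 accepted=True
M2: final=r0 accepted=False

Yes, union accepts


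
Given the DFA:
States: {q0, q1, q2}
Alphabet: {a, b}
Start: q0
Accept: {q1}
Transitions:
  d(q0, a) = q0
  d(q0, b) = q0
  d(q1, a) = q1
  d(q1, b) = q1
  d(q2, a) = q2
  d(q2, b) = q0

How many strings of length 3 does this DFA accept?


Enumerating all length-3 strings:
  "aaa" -> q0 [reject]
  "aab" -> q0 [reject]
  "aba" -> q0 [reject]
  "abb" -> q0 [reject]
  "baa" -> q0 [reject]
  "bab" -> q0 [reject]
  "bba" -> q0 [reject]
  "bbb" -> q0 [reject]

0 out of 8


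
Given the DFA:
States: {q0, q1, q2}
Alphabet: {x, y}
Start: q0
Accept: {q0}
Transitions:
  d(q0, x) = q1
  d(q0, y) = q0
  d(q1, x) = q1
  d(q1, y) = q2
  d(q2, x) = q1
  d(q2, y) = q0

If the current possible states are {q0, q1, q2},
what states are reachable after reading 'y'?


Apply transition on 'y' from each current state:
  d(q0, y) = q0
  d(q1, y) = q2
  d(q2, y) = q0

{q0, q2}


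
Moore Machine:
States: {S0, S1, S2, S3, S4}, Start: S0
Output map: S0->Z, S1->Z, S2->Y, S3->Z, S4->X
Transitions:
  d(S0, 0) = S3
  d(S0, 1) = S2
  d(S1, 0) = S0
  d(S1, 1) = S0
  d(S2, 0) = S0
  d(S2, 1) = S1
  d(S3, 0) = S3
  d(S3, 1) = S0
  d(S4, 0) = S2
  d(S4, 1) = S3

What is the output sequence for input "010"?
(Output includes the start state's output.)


Start: S0 (output Z)
  --0--> S3 (output Z)
  --1--> S0 (output Z)
  --0--> S3 (output Z)

"ZZZZ"


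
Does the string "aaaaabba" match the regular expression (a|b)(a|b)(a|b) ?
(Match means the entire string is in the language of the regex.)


|string| = 8; first = 'a'; last = 'a'

No, "aaaaabba" does not match (a|b)(a|b)(a|b)


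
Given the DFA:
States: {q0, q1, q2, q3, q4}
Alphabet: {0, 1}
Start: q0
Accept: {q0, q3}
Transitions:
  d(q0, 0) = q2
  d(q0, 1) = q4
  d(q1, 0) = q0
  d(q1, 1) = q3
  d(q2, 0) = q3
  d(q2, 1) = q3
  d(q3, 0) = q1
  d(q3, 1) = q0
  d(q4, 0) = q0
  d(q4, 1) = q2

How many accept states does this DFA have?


Accept states listed: {q0, q3}
Counting: q0(1) q3(2)

2


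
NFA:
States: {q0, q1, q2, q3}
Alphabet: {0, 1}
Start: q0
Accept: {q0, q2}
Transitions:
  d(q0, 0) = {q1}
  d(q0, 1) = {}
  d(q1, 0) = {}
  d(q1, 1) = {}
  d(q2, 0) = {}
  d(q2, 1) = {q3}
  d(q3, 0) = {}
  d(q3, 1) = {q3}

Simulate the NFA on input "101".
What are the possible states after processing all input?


Start: {q0}
  --1--> {}
  --0--> {}
  --1--> {}

{} (empty set, no valid transitions)


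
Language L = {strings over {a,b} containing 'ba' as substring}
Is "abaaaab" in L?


'ba' occurs at index 1

Yes, "abaaaab" is in L


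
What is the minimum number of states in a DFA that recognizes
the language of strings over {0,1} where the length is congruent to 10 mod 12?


States track (length) mod 12.
Need 12 states: one per remainder 0..11; accept = remainder 10.

12


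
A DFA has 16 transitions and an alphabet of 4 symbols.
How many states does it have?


Each state has exactly one transition per symbol.
states = transitions / |alphabet| = 16 / 4 = 4

4


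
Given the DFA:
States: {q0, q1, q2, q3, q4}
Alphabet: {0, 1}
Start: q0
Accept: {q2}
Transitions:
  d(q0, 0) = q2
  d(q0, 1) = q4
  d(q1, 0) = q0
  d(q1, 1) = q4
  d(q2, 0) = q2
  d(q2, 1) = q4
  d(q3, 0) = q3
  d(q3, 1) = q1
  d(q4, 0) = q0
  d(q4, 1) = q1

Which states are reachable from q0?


BFS from q0:
  layer 0: {q0}
  layer 1: {q2, q4}
  layer 2: {q1}

{q0, q1, q2, q4}


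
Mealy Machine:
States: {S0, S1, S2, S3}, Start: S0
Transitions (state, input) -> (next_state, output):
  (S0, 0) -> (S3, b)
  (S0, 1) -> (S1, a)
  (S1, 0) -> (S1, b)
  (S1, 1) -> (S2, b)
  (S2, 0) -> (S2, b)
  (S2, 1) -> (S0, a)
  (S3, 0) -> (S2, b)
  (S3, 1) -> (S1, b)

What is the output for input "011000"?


Step-by-step:
  (S0, 0) -> (S3, b)
  (S3, 1) -> (S1, b)
  (S1, 1) -> (S2, b)
  (S2, 0) -> (S2, b)
  (S2, 0) -> (S2, b)
  (S2, 0) -> (S2, b)

"bbbbbb"


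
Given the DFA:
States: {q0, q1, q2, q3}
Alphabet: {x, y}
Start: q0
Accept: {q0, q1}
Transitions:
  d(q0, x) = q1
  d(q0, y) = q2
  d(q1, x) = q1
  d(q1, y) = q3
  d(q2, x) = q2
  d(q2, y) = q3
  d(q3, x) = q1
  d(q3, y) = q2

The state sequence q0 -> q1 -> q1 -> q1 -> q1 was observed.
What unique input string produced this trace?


Trace back each transition to find the symbol:
  q0 --[x]--> q1
  q1 --[x]--> q1
  q1 --[x]--> q1
  q1 --[x]--> q1

"xxxx"


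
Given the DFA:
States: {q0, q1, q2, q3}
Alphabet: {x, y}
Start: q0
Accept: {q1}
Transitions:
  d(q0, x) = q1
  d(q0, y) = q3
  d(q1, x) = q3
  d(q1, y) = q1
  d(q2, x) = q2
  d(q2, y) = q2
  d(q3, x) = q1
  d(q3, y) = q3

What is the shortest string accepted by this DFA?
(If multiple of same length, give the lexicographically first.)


BFS by string length (lex-first path to each state shown):
  len 0: q0<-""
  len 1: q1<-"x", q3<-"y"
Found accept state at length 1.

"x"


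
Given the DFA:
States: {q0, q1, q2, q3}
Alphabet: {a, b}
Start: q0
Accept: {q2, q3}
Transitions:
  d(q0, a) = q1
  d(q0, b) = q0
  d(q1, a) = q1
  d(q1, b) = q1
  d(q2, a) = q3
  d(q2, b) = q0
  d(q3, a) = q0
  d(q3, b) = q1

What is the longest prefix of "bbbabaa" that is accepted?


Run the DFA, marking each prefix where the state is accepting:
  "" -> q0 [reject]
  "b" -> q0 [reject]
  "bb" -> q0 [reject]
  "bbb" -> q0 [reject]
  "bbba" -> q1 [reject]
  "bbbab" -> q1 [reject]
  "bbbaba" -> q1 [reject]
  "bbbabaa" -> q1 [reject]

No prefix is accepted


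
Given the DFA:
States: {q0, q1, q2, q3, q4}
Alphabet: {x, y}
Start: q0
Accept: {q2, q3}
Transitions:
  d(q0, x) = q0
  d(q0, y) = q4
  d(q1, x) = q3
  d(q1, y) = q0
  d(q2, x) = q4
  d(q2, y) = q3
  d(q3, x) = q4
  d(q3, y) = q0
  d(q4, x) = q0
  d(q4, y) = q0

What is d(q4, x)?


Looking up transition d(q4, x)

q0


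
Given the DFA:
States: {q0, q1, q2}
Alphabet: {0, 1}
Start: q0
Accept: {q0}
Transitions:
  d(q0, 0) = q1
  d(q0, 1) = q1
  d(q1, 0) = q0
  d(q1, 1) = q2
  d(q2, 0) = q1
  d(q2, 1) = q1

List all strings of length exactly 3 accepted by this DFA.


All strings of length 3: 8 total
Accepted: 0

None


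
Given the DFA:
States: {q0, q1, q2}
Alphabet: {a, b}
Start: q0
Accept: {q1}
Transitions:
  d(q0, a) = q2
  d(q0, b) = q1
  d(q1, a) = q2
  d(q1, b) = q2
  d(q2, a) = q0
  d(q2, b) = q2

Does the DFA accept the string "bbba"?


Trace: q0 -> q1 -> q2 -> q2 -> q0
Final state: q0
Accept states: {q1}

No, rejected (final state q0 is not an accept state)


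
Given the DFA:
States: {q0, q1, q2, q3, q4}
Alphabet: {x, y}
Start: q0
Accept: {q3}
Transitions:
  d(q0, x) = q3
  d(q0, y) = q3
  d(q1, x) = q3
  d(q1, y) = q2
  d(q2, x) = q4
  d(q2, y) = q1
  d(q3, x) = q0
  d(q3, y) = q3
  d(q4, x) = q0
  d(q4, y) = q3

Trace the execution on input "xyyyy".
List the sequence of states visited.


Input: xyyyy
d(q0, x) = q3
d(q3, y) = q3
d(q3, y) = q3
d(q3, y) = q3
d(q3, y) = q3


q0 -> q3 -> q3 -> q3 -> q3 -> q3


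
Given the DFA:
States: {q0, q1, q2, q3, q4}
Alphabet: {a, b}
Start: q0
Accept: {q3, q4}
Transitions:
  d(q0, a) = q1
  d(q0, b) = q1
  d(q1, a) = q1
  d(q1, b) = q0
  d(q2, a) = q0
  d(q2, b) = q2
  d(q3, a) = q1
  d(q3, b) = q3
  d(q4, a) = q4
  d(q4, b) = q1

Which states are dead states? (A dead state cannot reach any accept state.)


Forward reachability from each state:
  q0 -> reaches {q0, q1}, no accept state (dead)
  q1 -> reaches {q0, q1}, no accept state (dead)
  q2 -> reaches {q0, q1, q2}, no accept state (dead)
  q3 -> reaches accept state q3 (live)
  q4 -> reaches accept state q4 (live)

{q0, q1, q2}


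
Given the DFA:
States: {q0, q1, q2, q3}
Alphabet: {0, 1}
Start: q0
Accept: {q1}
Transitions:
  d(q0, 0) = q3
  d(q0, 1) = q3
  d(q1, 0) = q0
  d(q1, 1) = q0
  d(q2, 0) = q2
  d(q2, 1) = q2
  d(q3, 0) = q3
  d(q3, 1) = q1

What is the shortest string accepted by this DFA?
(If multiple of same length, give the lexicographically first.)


BFS by string length (lex-first path to each state shown):
  len 0: q0<-""
  len 1: q3<-"0"
  len 2: q1<-"01", q3<-"00"
Found accept state at length 2.

"01"


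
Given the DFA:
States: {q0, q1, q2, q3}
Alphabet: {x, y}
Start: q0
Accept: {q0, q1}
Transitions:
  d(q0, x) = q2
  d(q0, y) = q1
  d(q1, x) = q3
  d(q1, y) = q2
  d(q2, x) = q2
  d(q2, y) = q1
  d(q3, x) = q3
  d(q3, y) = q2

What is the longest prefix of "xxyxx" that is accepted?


Run the DFA, marking each prefix where the state is accepting:
  "" -> q0 [accept]
  "x" -> q2 [reject]
  "xx" -> q2 [reject]
  "xxy" -> q1 [accept]
  "xxyx" -> q3 [reject]
  "xxyxx" -> q3 [reject]

"xxy"


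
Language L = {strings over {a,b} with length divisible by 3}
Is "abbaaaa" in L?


length = 7; 7 mod 3 = 1

No, "abbaaaa" is not in L


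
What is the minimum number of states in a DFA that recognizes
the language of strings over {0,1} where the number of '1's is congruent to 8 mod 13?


States track (count of '1') mod 13.
Need 13 states: one per remainder 0..12; accept = remainder 8.

13


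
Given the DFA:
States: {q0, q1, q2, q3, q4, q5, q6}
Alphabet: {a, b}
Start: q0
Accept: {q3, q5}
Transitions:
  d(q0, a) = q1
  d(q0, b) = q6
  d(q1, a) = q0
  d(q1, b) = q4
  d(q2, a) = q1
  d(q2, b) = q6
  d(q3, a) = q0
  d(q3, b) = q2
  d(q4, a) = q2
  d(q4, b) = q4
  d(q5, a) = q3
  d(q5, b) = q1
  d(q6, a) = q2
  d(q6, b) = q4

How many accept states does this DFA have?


Accept states listed: {q3, q5}
Counting: q3(1) q5(2)

2


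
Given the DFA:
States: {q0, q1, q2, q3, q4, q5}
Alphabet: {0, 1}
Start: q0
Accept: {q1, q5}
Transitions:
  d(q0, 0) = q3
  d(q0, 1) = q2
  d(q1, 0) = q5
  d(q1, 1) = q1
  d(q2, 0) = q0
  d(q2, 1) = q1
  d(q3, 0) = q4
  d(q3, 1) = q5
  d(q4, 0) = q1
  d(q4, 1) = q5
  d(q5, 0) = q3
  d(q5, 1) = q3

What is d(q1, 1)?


Looking up transition d(q1, 1)

q1


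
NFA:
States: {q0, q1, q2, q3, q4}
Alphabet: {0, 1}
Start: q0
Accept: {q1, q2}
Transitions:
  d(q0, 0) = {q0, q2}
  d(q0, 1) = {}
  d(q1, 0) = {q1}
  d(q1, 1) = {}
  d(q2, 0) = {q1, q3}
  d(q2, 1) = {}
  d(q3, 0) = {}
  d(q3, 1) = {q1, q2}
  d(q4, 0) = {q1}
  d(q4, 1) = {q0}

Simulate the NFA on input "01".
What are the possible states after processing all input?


Start: {q0}
  --0--> {q0, q2}
  --1--> {}

{} (empty set, no valid transitions)


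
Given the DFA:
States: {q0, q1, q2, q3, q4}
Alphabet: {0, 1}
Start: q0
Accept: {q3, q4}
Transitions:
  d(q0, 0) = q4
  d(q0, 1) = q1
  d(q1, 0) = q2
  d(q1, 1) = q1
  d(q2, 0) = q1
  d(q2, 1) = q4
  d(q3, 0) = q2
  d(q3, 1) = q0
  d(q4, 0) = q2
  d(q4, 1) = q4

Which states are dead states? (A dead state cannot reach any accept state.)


Forward reachability from each state:
  q0 -> reaches accept state q4 (live)
  q1 -> reaches accept state q4 (live)
  q2 -> reaches accept state q4 (live)
  q3 -> reaches accept state q3 (live)
  q4 -> reaches accept state q4 (live)

None (all states can reach an accept state)


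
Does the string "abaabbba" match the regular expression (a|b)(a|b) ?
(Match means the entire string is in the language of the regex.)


|string| = 8; first = 'a'; last = 'a'

No, "abaabbba" does not match (a|b)(a|b)


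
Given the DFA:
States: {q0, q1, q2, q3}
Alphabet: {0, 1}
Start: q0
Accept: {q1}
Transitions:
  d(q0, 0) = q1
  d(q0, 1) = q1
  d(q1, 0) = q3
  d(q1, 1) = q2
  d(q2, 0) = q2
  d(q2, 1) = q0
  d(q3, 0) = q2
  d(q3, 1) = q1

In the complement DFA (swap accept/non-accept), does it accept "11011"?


Trace: q0 -> q1 -> q2 -> q2 -> q0 -> q1
Final: q1
Original accept: {q1}
Complement: q1 is in original accept

No, complement rejects (original accepts)
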